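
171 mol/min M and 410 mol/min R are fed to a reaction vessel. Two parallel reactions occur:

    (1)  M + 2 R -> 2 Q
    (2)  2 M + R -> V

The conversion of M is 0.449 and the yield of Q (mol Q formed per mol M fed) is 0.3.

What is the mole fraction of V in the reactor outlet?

0.0507

Yield of Q: 2ξ₁ / 171 = 0.3 → ξ₁ = 25.65 mol/min.
Conversion of M: 1ξ₁ + 2ξ₂ = 0.449 × 171 = 76.78 → ξ₂ = 25.56 mol/min.
Outlet amounts (n = n₀ + Σ ν·ξ):
  M: 171 − 1(25.65) − 2(25.56) = 94.22
  R: 410 − 2(25.65) − 1(25.56) = 333.1
  Q: 0 + 2(25.65) = 51.3
  V: 0 + 1(25.56) = 25.56
Total out = 504.2 mol/min; y_V = 25.56 / 504.2 = 0.0507.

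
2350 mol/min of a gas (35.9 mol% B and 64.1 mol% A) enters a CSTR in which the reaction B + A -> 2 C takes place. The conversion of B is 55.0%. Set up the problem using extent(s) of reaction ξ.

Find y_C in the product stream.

0.395

B reacted = 0.55 × 843.6 = 464 mol/min; ν_B = −1, so ξ = 464/1 = 464 mol/min.
Outlet amounts (n = n₀ + ν ξ):
  B: 843.6 − 1(464) = 379.6
  A: 1506 − 1(464) = 1042
  C: 0 + 2(464) = 928
Total out = 2350 mol/min; y_C = 928 / 2350 = 0.3949.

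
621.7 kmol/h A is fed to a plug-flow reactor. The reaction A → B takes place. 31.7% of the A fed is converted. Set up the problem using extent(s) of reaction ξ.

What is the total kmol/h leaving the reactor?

A reacted = 0.317 × 621.7 = 197.1 kmol/h; ν_A = −1, so ξ = 197.1/1 = 197.1 kmol/h.
Outlet amounts (n = n₀ + ν ξ):
  A: 621.7 − 1(197.1) = 424.6
  B: 0 + 1(197.1) = 197.1
Total out = 424.6 + 197.1 = 621.7 kmol/h.

622 kmol/h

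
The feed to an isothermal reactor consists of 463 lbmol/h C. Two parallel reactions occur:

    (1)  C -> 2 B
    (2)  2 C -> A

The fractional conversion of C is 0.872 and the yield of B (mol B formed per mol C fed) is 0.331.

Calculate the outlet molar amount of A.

Yield of B: 2ξ₁ / 463 = 0.331 → ξ₁ = 76.63 lbmol/h.
Conversion of C: 1ξ₁ + 2ξ₂ = 0.872 × 463 = 403.7 → ξ₂ = 163.6 lbmol/h.
Outlet amounts (n = n₀ + Σ ν·ξ):
  C: 463 − 1(76.63) − 2(163.6) = 59.26
  B: 0 + 2(76.63) = 153.3
  A: 0 + 1(163.6) = 163.6

164 lbmol/h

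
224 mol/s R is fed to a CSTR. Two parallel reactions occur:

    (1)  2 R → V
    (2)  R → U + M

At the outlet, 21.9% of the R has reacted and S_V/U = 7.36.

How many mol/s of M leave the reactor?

Conversion of R: R consumed = 0.219 × 224 = 49.06 mol/s = 2ξ₁ + 1ξ₂.
Selectivity: 1ξ₁ / (1ξ₂) = 7.36 → ξ₁ = 7.36 ξ₂.
Substitute: (2·7.36 + 1) ξ₂ = 49.06 → ξ₂ = 3.121 mol/s, ξ₁ = 22.97 mol/s.
Outlet amounts (n = n₀ + Σ ν·ξ):
  R: 224 − 2(22.97) − 1(3.121) = 174.9
  V: 0 + 1(22.97) = 22.97
  U: 0 + 1(3.121) = 3.121
  M: 0 + 1(3.121) = 3.121

3.12 mol/s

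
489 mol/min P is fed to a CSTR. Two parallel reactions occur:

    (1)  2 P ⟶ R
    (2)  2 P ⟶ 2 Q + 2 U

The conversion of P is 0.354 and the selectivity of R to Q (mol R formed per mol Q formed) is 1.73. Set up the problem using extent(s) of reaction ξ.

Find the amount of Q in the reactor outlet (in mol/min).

Conversion of P: P consumed = 0.354 × 489 = 173.1 mol/min = 2ξ₁ + 2ξ₂.
Selectivity: 1ξ₁ / (2ξ₂) = 1.73 → ξ₁ = 3.46 ξ₂.
Substitute: (2·3.46 + 2) ξ₂ = 173.1 → ξ₂ = 19.41 mol/min, ξ₁ = 67.15 mol/min.
Outlet amounts (n = n₀ + Σ ν·ξ):
  P: 489 − 2(67.15) − 2(19.41) = 315.9
  R: 0 + 1(67.15) = 67.15
  Q: 0 + 2(19.41) = 38.81
  U: 0 + 2(19.41) = 38.81

38.8 mol/min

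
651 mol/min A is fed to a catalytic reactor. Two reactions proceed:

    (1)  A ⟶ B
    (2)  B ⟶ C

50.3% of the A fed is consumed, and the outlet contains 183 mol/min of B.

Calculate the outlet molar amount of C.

144 mol/min

Conversion of A: A consumed = 1ξ₁ = 0.503 × 651 → ξ₁ = 327.5 mol/min.
B balance: n_B = 0 + 1ξ₁ − 1ξ₂ = 183 → ξ₂ = (1·327.5 − 183)/1 = 144.5 mol/min.
Outlet amounts (n = n₀ + Σ ν·ξ):
  A: 651 − 1(327.5) = 323.5
  B: 0 + 1(327.5) − 1(144.5) = 183
  C: 0 + 1(144.5) = 144.5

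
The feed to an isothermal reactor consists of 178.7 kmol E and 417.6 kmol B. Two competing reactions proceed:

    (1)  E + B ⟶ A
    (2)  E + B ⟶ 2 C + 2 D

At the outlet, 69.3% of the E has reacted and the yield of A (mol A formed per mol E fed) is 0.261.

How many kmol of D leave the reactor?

154 kmol

Yield of A: 1ξ₁ / 178.7 = 0.261 → ξ₁ = 46.64 kmol.
Conversion of E: 1ξ₁ + 1ξ₂ = 0.693 × 178.7 = 123.8 → ξ₂ = 77.2 kmol.
Outlet amounts (n = n₀ + Σ ν·ξ):
  E: 178.7 − 1(46.64) − 1(77.2) = 54.86
  B: 417.6 − 1(46.64) − 1(77.2) = 293.8
  A: 0 + 1(46.64) = 46.64
  C: 0 + 2(77.2) = 154.4
  D: 0 + 2(77.2) = 154.4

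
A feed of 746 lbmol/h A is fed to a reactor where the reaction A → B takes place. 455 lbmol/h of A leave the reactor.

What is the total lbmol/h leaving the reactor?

For A: n = n₀ − 1ξ → 455 = 746 − 1ξ, giving ξ = 291 lbmol/h.
Outlet amounts (n = n₀ + ν ξ):
  A: 746 − 1(291) = 455
  B: 0 + 1(291) = 291
Total out = 455 + 291 = 746 lbmol/h.

746 lbmol/h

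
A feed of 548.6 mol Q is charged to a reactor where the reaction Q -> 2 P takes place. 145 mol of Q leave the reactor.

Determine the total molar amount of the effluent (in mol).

For Q: n = n₀ − 1ξ → 145 = 548.6 − 1ξ, giving ξ = 403.6 mol.
Outlet amounts (n = n₀ + ν ξ):
  Q: 548.6 − 1(403.6) = 145
  P: 0 + 2(403.6) = 807.2
Total out = 145 + 807.2 = 952.2 mol.

952 mol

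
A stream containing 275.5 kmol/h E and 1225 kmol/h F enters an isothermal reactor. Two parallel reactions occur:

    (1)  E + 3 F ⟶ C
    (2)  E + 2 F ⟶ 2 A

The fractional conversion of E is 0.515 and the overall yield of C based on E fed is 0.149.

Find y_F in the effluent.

Yield of C: 1ξ₁ / 275.5 = 0.149 → ξ₁ = 41.05 kmol/h.
Conversion of E: 1ξ₁ + 1ξ₂ = 0.515 × 275.5 = 141.9 → ξ₂ = 100.8 kmol/h.
Outlet amounts (n = n₀ + Σ ν·ξ):
  E: 275.5 − 1(41.05) − 1(100.8) = 133.6
  F: 1225 − 3(41.05) − 2(100.8) = 900.2
  C: 0 + 1(41.05) = 41.05
  A: 0 + 2(100.8) = 201.7
Total out = 1277 kmol/h; y_F = 900.2 / 1277 = 0.7052.

0.705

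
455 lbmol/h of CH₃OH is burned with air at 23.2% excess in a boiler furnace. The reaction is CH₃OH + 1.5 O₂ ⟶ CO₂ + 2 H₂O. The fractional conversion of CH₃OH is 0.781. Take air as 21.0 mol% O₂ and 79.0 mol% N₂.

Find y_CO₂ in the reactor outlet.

Stoichiometric O₂ = 1.5 × 455 = 682.5 lbmol/h; O₂ fed = 682.5 × 1.232 = 840.8 lbmol/h.
N₂ fed = 840.8 × 79/21 = 3163 lbmol/h.
Fuel reacted = 0.781 × 455 → ξ = 355.4 lbmol/h.
Outlet (n = n₀ + ν ξ):
  CH₃OH: 455 − 1(355.4) = 99.64
  O₂: 840.8 − 1.5(355.4) = 307.8
  N₂: 3163 (inert)
  CO₂: 0 + 1(355.4) = 355.4
  H₂O: 0 + 2(355.4) = 710.7
Total out = 4637 lbmol/h; y_CO₂ = 355.4 / 4637 = 0.07664.

0.0766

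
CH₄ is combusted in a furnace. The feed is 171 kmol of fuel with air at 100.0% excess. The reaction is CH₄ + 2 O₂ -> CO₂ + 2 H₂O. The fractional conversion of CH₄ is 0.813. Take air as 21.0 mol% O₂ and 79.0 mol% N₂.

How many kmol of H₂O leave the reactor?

Stoichiometric O₂ = 2 × 171 = 342 kmol; O₂ fed = 342 × 2.000 = 684 kmol.
N₂ fed = 684 × 79/21 = 2573 kmol.
Fuel reacted = 0.813 × 171 → ξ = 139 kmol.
Outlet (n = n₀ + ν ξ):
  CH₄: 171 − 1(139) = 31.98
  O₂: 684 − 2(139) = 406
  N₂: 2573 (inert)
  CO₂: 0 + 1(139) = 139
  H₂O: 0 + 2(139) = 278

278 kmol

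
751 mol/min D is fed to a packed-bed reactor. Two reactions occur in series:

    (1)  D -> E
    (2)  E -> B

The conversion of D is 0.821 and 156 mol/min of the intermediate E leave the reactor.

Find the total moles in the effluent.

751 mol/min

Conversion of D: D consumed = 1ξ₁ = 0.821 × 751 → ξ₁ = 616.6 mol/min.
E balance: n_E = 0 + 1ξ₁ − 1ξ₂ = 156 → ξ₂ = (1·616.6 − 156)/1 = 460.6 mol/min.
Outlet amounts (n = n₀ + Σ ν·ξ):
  D: 751 − 1(616.6) = 134.4
  E: 0 + 1(616.6) − 1(460.6) = 156
  B: 0 + 1(460.6) = 460.6
Total out = 134.4 + 156 + 460.6 = 751 mol/min.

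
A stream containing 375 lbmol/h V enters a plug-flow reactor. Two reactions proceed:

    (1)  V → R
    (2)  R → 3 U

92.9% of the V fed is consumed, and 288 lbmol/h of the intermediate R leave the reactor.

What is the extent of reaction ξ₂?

Conversion of V: V consumed = 1ξ₁ = 0.929 × 375 → ξ₁ = 348.4 lbmol/h.
R balance: n_R = 0 + 1ξ₁ − 1ξ₂ = 288 → ξ₂ = (1·348.4 − 288)/1 = 60.38 lbmol/h.
Outlet amounts (n = n₀ + Σ ν·ξ):
  V: 375 − 1(348.4) = 26.62
  R: 0 + 1(348.4) − 1(60.38) = 288
  U: 0 + 3(60.38) = 181.1

ξ₂ = 60.4 lbmol/h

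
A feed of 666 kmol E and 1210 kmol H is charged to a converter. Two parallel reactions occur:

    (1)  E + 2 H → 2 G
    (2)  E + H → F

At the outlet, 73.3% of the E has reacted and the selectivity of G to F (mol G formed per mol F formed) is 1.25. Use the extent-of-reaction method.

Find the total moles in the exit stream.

1390 kmol

Conversion of E: E consumed = 0.733 × 666 = 488.2 kmol = 1ξ₁ + 1ξ₂.
Selectivity: 2ξ₁ / (1ξ₂) = 1.25 → ξ₁ = 0.625 ξ₂.
Substitute: (1·0.625 + 1) ξ₂ = 488.2 → ξ₂ = 300.4 kmol, ξ₁ = 187.8 kmol.
Outlet amounts (n = n₀ + Σ ν·ξ):
  E: 666 − 1(187.8) − 1(300.4) = 177.8
  H: 1210 − 2(187.8) − 1(300.4) = 534.1
  G: 0 + 2(187.8) = 375.5
  F: 0 + 1(300.4) = 300.4
Total out = 177.8 + 534.1 + 375.5 + 300.4 = 1388 kmol.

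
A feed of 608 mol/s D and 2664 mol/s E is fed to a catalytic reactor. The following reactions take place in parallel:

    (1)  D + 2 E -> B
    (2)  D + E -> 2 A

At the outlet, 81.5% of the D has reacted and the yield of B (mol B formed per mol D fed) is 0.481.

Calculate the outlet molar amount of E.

1880 mol/s

Yield of B: 1ξ₁ / 608 = 0.481 → ξ₁ = 292.4 mol/s.
Conversion of D: 1ξ₁ + 1ξ₂ = 0.815 × 608 = 495.5 → ξ₂ = 203.1 mol/s.
Outlet amounts (n = n₀ + Σ ν·ξ):
  D: 608 − 1(292.4) − 1(203.1) = 112.5
  E: 2664 − 2(292.4) − 1(203.1) = 1876
  B: 0 + 1(292.4) = 292.4
  A: 0 + 2(203.1) = 406.1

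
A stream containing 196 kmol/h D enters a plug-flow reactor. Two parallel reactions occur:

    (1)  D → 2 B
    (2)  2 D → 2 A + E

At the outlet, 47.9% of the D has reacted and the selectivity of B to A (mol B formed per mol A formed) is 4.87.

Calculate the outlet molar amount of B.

133 kmol/h

Conversion of D: D consumed = 0.479 × 196 = 93.88 kmol/h = 1ξ₁ + 2ξ₂.
Selectivity: 2ξ₁ / (2ξ₂) = 4.87 → ξ₁ = 4.87 ξ₂.
Substitute: (1·4.87 + 2) ξ₂ = 93.88 → ξ₂ = 13.67 kmol/h, ξ₁ = 66.55 kmol/h.
Outlet amounts (n = n₀ + Σ ν·ξ):
  D: 196 − 1(66.55) − 2(13.67) = 102.1
  B: 0 + 2(66.55) = 133.1
  A: 0 + 2(13.67) = 27.33
  E: 0 + 1(13.67) = 13.67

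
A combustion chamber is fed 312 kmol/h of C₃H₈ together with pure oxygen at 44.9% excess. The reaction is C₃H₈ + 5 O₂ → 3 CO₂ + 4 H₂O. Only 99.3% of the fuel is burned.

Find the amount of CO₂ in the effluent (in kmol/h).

929 kmol/h

Stoichiometric O₂ = 5 × 312 = 1560 kmol/h; O₂ fed = 1560 × 1.449 = 2260 kmol/h.
Fuel reacted = 0.993 × 312 → ξ = 309.8 kmol/h.
Outlet (n = n₀ + ν ξ):
  C₃H₈: 312 − 1(309.8) = 2.184
  O₂: 2260 − 5(309.8) = 711.4
  CO₂: 0 + 3(309.8) = 929.4
  H₂O: 0 + 4(309.8) = 1239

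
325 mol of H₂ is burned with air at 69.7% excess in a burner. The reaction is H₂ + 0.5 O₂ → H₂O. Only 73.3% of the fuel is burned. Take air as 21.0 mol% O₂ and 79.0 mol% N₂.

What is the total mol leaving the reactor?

1520 mol

Stoichiometric O₂ = 0.5 × 325 = 162.5 mol; O₂ fed = 162.5 × 1.697 = 275.8 mol.
N₂ fed = 275.8 × 79/21 = 1037 mol.
Fuel reacted = 0.733 × 325 → ξ = 238.2 mol.
Outlet (n = n₀ + ν ξ):
  H₂: 325 − 1(238.2) = 86.78
  O₂: 275.8 − 0.5(238.2) = 156.6
  N₂: 1037 (inert)
  H₂O: 0 + 1(238.2) = 238.2
Total out = 86.78 + 156.6 + 1037 + 238.2 = 1519 mol.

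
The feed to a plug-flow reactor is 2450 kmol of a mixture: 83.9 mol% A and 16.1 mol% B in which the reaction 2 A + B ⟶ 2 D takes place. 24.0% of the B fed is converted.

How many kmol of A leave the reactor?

1870 kmol

B reacted = 0.24 × 394.4 = 94.67 kmol; ν_B = −1, so ξ = 94.67/1 = 94.67 kmol.
Outlet amounts (n = n₀ + ν ξ):
  A: 2056 − 2(94.67) = 1866
  B: 394.4 − 1(94.67) = 299.8
  D: 0 + 2(94.67) = 189.3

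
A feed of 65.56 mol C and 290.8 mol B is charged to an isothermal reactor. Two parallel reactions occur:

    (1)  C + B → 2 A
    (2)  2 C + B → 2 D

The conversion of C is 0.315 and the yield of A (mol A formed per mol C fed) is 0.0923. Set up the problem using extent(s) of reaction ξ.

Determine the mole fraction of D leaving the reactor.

0.0507

Yield of A: 2ξ₁ / 65.56 = 0.0923 → ξ₁ = 3.026 mol.
Conversion of C: 1ξ₁ + 2ξ₂ = 0.315 × 65.56 = 20.65 → ξ₂ = 8.813 mol.
Outlet amounts (n = n₀ + Σ ν·ξ):
  C: 65.56 − 1(3.026) − 2(8.813) = 44.91
  B: 290.8 − 1(3.026) − 1(8.813) = 279
  A: 0 + 2(3.026) = 6.051
  D: 0 + 2(8.813) = 17.63
Total out = 347.5 mol; y_D = 17.63 / 347.5 = 0.05071.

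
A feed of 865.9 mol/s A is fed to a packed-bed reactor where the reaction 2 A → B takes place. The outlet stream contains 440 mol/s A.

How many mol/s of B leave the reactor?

213 mol/s

For A: n = n₀ − 2ξ → 440 = 865.9 − 2ξ, giving ξ = 212.9 mol/s.
Outlet amounts (n = n₀ + ν ξ):
  A: 865.9 − 2(212.9) = 440
  B: 0 + 1(212.9) = 212.9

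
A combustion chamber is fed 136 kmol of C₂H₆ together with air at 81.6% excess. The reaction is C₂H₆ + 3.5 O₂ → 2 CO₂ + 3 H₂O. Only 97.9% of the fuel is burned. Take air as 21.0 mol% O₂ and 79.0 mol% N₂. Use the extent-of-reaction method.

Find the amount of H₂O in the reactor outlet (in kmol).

Stoichiometric O₂ = 3.5 × 136 = 476 kmol; O₂ fed = 476 × 1.816 = 864.4 kmol.
N₂ fed = 864.4 × 79/21 = 3252 kmol.
Fuel reacted = 0.979 × 136 → ξ = 133.1 kmol.
Outlet (n = n₀ + ν ξ):
  C₂H₆: 136 − 1(133.1) = 2.856
  O₂: 864.4 − 3.5(133.1) = 398.4
  N₂: 3252 (inert)
  CO₂: 0 + 2(133.1) = 266.3
  H₂O: 0 + 3(133.1) = 399.4

399 kmol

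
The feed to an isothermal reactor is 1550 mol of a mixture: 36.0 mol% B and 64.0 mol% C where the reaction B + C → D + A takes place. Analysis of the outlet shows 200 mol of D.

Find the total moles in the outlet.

1550 mol

For D: n = n₀ + 1ξ → 200 = 0 + 1ξ, giving ξ = 200 mol.
Outlet amounts (n = n₀ + ν ξ):
  B: 558 − 1(200) = 358
  C: 992 − 1(200) = 792
  D: 0 + 1(200) = 200
  A: 0 + 1(200) = 200
Total out = 358 + 792 + 200 + 200 = 1550 mol.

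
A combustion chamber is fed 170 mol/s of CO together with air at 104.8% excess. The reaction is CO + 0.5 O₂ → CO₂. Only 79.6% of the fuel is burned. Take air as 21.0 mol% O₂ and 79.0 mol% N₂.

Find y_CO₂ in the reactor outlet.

Stoichiometric O₂ = 0.5 × 170 = 85 mol/s; O₂ fed = 85 × 2.048 = 174.1 mol/s.
N₂ fed = 174.1 × 79/21 = 654.9 mol/s.
Fuel reacted = 0.796 × 170 → ξ = 135.3 mol/s.
Outlet (n = n₀ + ν ξ):
  CO: 170 − 1(135.3) = 34.68
  O₂: 174.1 − 0.5(135.3) = 106.4
  N₂: 654.9 (inert)
  CO₂: 0 + 1(135.3) = 135.3
Total out = 931.3 mol/s; y_CO₂ = 135.3 / 931.3 = 0.1453.

0.145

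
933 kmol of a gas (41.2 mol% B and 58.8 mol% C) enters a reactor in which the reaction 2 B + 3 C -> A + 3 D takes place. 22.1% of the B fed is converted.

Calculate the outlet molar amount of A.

42.5 kmol

B reacted = 0.221 × 384.4 = 84.95 kmol; ν_B = −2, so ξ = 84.95/2 = 42.48 kmol.
Outlet amounts (n = n₀ + ν ξ):
  B: 384.4 − 2(42.48) = 299.4
  C: 548.6 − 3(42.48) = 421.2
  A: 0 + 1(42.48) = 42.48
  D: 0 + 3(42.48) = 127.4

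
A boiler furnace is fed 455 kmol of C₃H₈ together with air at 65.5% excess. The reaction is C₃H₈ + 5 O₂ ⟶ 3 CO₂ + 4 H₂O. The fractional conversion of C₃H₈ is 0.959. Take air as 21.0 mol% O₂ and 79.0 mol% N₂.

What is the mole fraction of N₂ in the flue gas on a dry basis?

0.83

Stoichiometric O₂ = 5 × 455 = 2275 kmol; O₂ fed = 2275 × 1.655 = 3765 kmol.
N₂ fed = 3765 × 79/21 = 14160 kmol.
Fuel reacted = 0.959 × 455 → ξ = 436.3 kmol.
Outlet (n = n₀ + ν ξ):
  C₃H₈: 455 − 1(436.3) = 18.66
  O₂: 3765 − 5(436.3) = 1583
  N₂: 14160 (inert)
  CO₂: 0 + 3(436.3) = 1309
  H₂O: 0 + 4(436.3) = 1745
Dry total = 17080 kmol; y_N₂ (dry) = 14160 / 17080 = 0.8295.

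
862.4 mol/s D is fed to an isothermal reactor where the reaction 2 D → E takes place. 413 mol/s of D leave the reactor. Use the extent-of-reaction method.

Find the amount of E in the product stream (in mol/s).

225 mol/s

For D: n = n₀ − 2ξ → 413 = 862.4 − 2ξ, giving ξ = 224.7 mol/s.
Outlet amounts (n = n₀ + ν ξ):
  D: 862.4 − 2(224.7) = 413
  E: 0 + 1(224.7) = 224.7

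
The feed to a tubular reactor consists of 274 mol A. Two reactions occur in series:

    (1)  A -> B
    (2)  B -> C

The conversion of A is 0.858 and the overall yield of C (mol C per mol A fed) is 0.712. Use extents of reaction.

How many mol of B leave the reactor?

Conversion of A: A consumed = 1ξ₁ = 0.858 × 274 → ξ₁ = 235.1 mol.
Yield of C: 1ξ₂ / 274 = 0.712 → ξ₂ = 195.1 mol.
Outlet amounts (n = n₀ + Σ ν·ξ):
  A: 274 − 1(235.1) = 38.91
  B: 0 + 1(235.1) − 1(195.1) = 40
  C: 0 + 1(195.1) = 195.1

40 mol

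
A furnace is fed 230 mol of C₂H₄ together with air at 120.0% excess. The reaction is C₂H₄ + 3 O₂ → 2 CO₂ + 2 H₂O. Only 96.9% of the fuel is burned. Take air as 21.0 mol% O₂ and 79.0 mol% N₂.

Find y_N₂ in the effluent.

Stoichiometric O₂ = 3 × 230 = 690 mol; O₂ fed = 690 × 2.200 = 1518 mol.
N₂ fed = 1518 × 79/21 = 5711 mol.
Fuel reacted = 0.969 × 230 → ξ = 222.9 mol.
Outlet (n = n₀ + ν ξ):
  C₂H₄: 230 − 1(222.9) = 7.13
  O₂: 1518 − 3(222.9) = 849.4
  N₂: 5711 (inert)
  CO₂: 0 + 2(222.9) = 445.7
  H₂O: 0 + 2(222.9) = 445.7
Total out = 7459 mol; y_N₂ = 5711 / 7459 = 0.7656.

0.766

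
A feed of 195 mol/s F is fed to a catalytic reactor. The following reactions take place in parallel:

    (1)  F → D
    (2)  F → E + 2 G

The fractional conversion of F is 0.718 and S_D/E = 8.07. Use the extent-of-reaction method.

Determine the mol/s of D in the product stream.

125 mol/s

Conversion of F: F consumed = 0.718 × 195 = 140 mol/s = 1ξ₁ + 1ξ₂.
Selectivity: 1ξ₁ / (1ξ₂) = 8.07 → ξ₁ = 8.07 ξ₂.
Substitute: (1·8.07 + 1) ξ₂ = 140 → ξ₂ = 15.44 mol/s, ξ₁ = 124.6 mol/s.
Outlet amounts (n = n₀ + Σ ν·ξ):
  F: 195 − 1(124.6) − 1(15.44) = 54.99
  D: 0 + 1(124.6) = 124.6
  E: 0 + 1(15.44) = 15.44
  G: 0 + 2(15.44) = 30.87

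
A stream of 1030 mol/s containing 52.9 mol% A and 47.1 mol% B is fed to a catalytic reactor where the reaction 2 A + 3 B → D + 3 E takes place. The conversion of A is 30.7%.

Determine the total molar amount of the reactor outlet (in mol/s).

946 mol/s

A reacted = 0.307 × 544.9 = 167.3 mol/s; ν_A = −2, so ξ = 167.3/2 = 83.64 mol/s.
Outlet amounts (n = n₀ + ν ξ):
  A: 544.9 − 2(83.64) = 377.6
  B: 485.1 − 3(83.64) = 234.2
  D: 0 + 1(83.64) = 83.64
  E: 0 + 3(83.64) = 250.9
Total out = 377.6 + 234.2 + 83.64 + 250.9 = 946.4 mol/s.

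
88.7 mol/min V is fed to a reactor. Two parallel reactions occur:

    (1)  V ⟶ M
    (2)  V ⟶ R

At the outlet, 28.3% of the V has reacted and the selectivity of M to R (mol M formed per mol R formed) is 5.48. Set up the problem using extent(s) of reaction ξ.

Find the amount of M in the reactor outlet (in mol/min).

21.2 mol/min

Conversion of V: V consumed = 0.283 × 88.7 = 25.1 mol/min = 1ξ₁ + 1ξ₂.
Selectivity: 1ξ₁ / (1ξ₂) = 5.48 → ξ₁ = 5.48 ξ₂.
Substitute: (1·5.48 + 1) ξ₂ = 25.1 → ξ₂ = 3.874 mol/min, ξ₁ = 21.23 mol/min.
Outlet amounts (n = n₀ + Σ ν·ξ):
  V: 88.7 − 1(21.23) − 1(3.874) = 63.6
  M: 0 + 1(21.23) = 21.23
  R: 0 + 1(3.874) = 3.874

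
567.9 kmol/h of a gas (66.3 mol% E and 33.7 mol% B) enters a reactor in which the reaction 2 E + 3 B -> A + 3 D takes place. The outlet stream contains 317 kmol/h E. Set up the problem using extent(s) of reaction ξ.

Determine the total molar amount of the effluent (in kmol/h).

538 kmol/h

For E: n = n₀ − 2ξ → 317 = 376.5 − 2ξ, giving ξ = 29.76 kmol/h.
Outlet amounts (n = n₀ + ν ξ):
  E: 376.5 − 2(29.76) = 317
  B: 191.4 − 3(29.76) = 102.1
  A: 0 + 1(29.76) = 29.76
  D: 0 + 3(29.76) = 89.28
Total out = 317 + 102.1 + 29.76 + 89.28 = 538.1 kmol/h.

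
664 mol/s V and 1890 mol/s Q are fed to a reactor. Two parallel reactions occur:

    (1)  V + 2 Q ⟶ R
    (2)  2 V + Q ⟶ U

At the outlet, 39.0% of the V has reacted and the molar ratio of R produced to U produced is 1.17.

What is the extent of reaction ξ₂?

Conversion of V: V consumed = 0.39 × 664 = 259 mol/s = 1ξ₁ + 2ξ₂.
Selectivity: 1ξ₁ / (1ξ₂) = 1.17 → ξ₁ = 1.17 ξ₂.
Substitute: (1·1.17 + 2) ξ₂ = 259 → ξ₂ = 81.69 mol/s, ξ₁ = 95.58 mol/s.
Outlet amounts (n = n₀ + Σ ν·ξ):
  V: 664 − 1(95.58) − 2(81.69) = 405
  Q: 1890 − 2(95.58) − 1(81.69) = 1617
  R: 0 + 1(95.58) = 95.58
  U: 0 + 1(81.69) = 81.69

ξ₂ = 81.7 mol/s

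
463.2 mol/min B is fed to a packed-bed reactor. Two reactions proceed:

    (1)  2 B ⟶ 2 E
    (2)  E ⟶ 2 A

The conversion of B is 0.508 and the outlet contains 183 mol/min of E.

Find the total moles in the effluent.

516 mol/min

Conversion of B: B consumed = 2ξ₁ = 0.508 × 463.2 → ξ₁ = 117.7 mol/min.
E balance: n_E = 0 + 2ξ₁ − 1ξ₂ = 183 → ξ₂ = (2·117.7 − 183)/1 = 52.31 mol/min.
Outlet amounts (n = n₀ + Σ ν·ξ):
  B: 463.2 − 2(117.7) = 227.9
  E: 0 + 2(117.7) − 1(52.31) = 183
  A: 0 + 2(52.31) = 104.6
Total out = 227.9 + 183 + 104.6 = 515.5 mol/min.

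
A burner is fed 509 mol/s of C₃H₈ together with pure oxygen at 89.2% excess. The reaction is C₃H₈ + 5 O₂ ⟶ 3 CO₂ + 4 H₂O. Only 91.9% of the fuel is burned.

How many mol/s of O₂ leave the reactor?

Stoichiometric O₂ = 5 × 509 = 2545 mol/s; O₂ fed = 2545 × 1.892 = 4815 mol/s.
Fuel reacted = 0.919 × 509 → ξ = 467.8 mol/s.
Outlet (n = n₀ + ν ξ):
  C₃H₈: 509 − 1(467.8) = 41.23
  O₂: 4815 − 5(467.8) = 2476
  CO₂: 0 + 3(467.8) = 1403
  H₂O: 0 + 4(467.8) = 1871

2480 mol/s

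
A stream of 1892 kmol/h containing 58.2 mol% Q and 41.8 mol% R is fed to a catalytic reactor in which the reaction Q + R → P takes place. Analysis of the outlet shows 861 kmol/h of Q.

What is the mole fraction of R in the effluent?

For Q: n = n₀ − 1ξ → 861 = 1101 − 1ξ, giving ξ = 240.1 kmol/h.
Outlet amounts (n = n₀ + ν ξ):
  Q: 1101 − 1(240.1) = 861
  R: 790.9 − 1(240.1) = 550.7
  P: 0 + 1(240.1) = 240.1
Total out = 1652 kmol/h; y_R = 550.7 / 1652 = 0.3334.

0.333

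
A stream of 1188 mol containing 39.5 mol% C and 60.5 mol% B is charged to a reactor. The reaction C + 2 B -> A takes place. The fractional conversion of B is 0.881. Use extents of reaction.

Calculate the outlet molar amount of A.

B reacted = 0.881 × 718.7 = 633.2 mol; ν_B = −2, so ξ = 633.2/2 = 316.6 mol.
Outlet amounts (n = n₀ + ν ξ):
  C: 469.3 − 1(316.6) = 152.7
  B: 718.7 − 2(316.6) = 85.53
  A: 0 + 1(316.6) = 316.6

317 mol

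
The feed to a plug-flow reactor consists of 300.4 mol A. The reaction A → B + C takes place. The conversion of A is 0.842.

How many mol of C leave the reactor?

A reacted = 0.842 × 300.4 = 252.9 mol; ν_A = −1, so ξ = 252.9/1 = 252.9 mol.
Outlet amounts (n = n₀ + ν ξ):
  A: 300.4 − 1(252.9) = 47.46
  B: 0 + 1(252.9) = 252.9
  C: 0 + 1(252.9) = 252.9

253 mol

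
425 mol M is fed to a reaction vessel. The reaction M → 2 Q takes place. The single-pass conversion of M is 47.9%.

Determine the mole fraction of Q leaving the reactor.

M reacted = 0.479 × 425 = 203.6 mol; ν_M = −1, so ξ = 203.6/1 = 203.6 mol.
Outlet amounts (n = n₀ + ν ξ):
  M: 425 − 1(203.6) = 221.4
  Q: 0 + 2(203.6) = 407.1
Total out = 628.6 mol; y_Q = 407.1 / 628.6 = 0.6477.

0.648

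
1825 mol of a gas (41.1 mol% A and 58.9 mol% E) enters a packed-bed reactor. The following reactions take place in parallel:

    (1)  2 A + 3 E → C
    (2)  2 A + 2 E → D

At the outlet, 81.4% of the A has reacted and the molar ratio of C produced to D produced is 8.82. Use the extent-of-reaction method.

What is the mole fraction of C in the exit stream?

Conversion of A: A consumed = 0.814 × 750.1 = 610.6 mol = 2ξ₁ + 2ξ₂.
Selectivity: 1ξ₁ / (1ξ₂) = 8.82 → ξ₁ = 8.82 ξ₂.
Substitute: (2·8.82 + 2) ξ₂ = 610.6 → ξ₂ = 31.09 mol, ξ₁ = 274.2 mol.
Outlet amounts (n = n₀ + Σ ν·ξ):
  A: 750.1 − 2(274.2) − 2(31.09) = 139.5
  E: 1075 − 3(274.2) − 2(31.09) = 190.2
  C: 0 + 1(274.2) = 274.2
  D: 0 + 1(31.09) = 31.09
Total out = 635 mol; y_C = 274.2 / 635 = 0.4318.

0.432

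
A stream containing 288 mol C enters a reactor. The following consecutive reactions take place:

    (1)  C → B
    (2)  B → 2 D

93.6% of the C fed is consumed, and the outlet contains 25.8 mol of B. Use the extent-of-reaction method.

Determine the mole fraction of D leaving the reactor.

0.917

Conversion of C: C consumed = 1ξ₁ = 0.936 × 288 → ξ₁ = 269.6 mol.
B balance: n_B = 0 + 1ξ₁ − 1ξ₂ = 25.8 → ξ₂ = (1·269.6 − 25.8)/1 = 243.8 mol.
Outlet amounts (n = n₀ + Σ ν·ξ):
  C: 288 − 1(269.6) = 18.43
  B: 0 + 1(269.6) − 1(243.8) = 25.8
  D: 0 + 2(243.8) = 487.5
Total out = 531.8 mol; y_D = 487.5 / 531.8 = 0.9168.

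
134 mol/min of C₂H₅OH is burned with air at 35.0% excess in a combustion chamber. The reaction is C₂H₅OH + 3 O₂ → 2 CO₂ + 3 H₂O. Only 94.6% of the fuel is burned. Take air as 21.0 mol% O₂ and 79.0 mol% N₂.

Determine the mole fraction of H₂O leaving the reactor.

0.134

Stoichiometric O₂ = 3 × 134 = 402 mol/min; O₂ fed = 402 × 1.350 = 542.7 mol/min.
N₂ fed = 542.7 × 79/21 = 2042 mol/min.
Fuel reacted = 0.946 × 134 → ξ = 126.8 mol/min.
Outlet (n = n₀ + ν ξ):
  C₂H₅OH: 134 − 1(126.8) = 7.236
  O₂: 542.7 − 3(126.8) = 162.4
  N₂: 2042 (inert)
  CO₂: 0 + 2(126.8) = 253.5
  H₂O: 0 + 3(126.8) = 380.3
Total out = 2845 mol/min; y_H₂O = 380.3 / 2845 = 0.1337.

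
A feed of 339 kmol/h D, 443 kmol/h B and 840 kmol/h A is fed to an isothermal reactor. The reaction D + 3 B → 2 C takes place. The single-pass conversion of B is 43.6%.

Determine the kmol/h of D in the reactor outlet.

B reacted = 0.436 × 443 = 193.1 kmol/h; ν_B = −3, so ξ = 193.1/3 = 64.38 kmol/h.
Outlet amounts (n = n₀ + ν ξ):
  D: 339 − 1(64.38) = 274.6
  B: 443 − 3(64.38) = 249.9
  C: 0 + 2(64.38) = 128.8
  A: 840 (inert)

275 kmol/h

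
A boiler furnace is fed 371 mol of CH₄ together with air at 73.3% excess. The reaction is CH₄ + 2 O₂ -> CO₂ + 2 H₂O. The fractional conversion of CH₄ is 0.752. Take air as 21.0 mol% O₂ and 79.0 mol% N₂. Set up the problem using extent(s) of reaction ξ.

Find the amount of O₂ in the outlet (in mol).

Stoichiometric O₂ = 2 × 371 = 742 mol; O₂ fed = 742 × 1.733 = 1286 mol.
N₂ fed = 1286 × 79/21 = 4837 mol.
Fuel reacted = 0.752 × 371 → ξ = 279 mol.
Outlet (n = n₀ + ν ξ):
  CH₄: 371 − 1(279) = 92.01
  O₂: 1286 − 2(279) = 727.9
  N₂: 4837 (inert)
  CO₂: 0 + 1(279) = 279
  H₂O: 0 + 2(279) = 558

728 mol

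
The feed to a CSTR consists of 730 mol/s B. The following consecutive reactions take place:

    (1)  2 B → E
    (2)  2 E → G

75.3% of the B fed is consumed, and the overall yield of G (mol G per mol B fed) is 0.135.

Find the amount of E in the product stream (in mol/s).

77.7 mol/s

Conversion of B: B consumed = 2ξ₁ = 0.753 × 730 → ξ₁ = 274.8 mol/s.
Yield of G: 1ξ₂ / 730 = 0.135 → ξ₂ = 98.55 mol/s.
Outlet amounts (n = n₀ + Σ ν·ξ):
  B: 730 − 2(274.8) = 180.3
  E: 0 + 1(274.8) − 2(98.55) = 77.75
  G: 0 + 1(98.55) = 98.55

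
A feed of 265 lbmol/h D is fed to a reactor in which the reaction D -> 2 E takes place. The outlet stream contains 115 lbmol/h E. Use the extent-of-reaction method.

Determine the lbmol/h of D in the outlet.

208 lbmol/h

For E: n = n₀ + 2ξ → 115 = 0 + 2ξ, giving ξ = 57.5 lbmol/h.
Outlet amounts (n = n₀ + ν ξ):
  D: 265 − 1(57.5) = 207.5
  E: 0 + 2(57.5) = 115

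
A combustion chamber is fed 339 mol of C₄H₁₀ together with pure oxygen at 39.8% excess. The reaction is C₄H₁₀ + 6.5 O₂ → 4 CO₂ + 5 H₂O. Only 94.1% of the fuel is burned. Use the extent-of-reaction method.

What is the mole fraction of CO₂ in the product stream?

0.327

Stoichiometric O₂ = 6.5 × 339 = 2204 mol; O₂ fed = 2204 × 1.398 = 3080 mol.
Fuel reacted = 0.941 × 339 → ξ = 319 mol.
Outlet (n = n₀ + ν ξ):
  C₄H₁₀: 339 − 1(319) = 20
  O₂: 3080 − 6.5(319) = 1007
  CO₂: 0 + 4(319) = 1276
  H₂O: 0 + 5(319) = 1595
Total out = 3898 mol; y_CO₂ = 1276 / 3898 = 0.3273.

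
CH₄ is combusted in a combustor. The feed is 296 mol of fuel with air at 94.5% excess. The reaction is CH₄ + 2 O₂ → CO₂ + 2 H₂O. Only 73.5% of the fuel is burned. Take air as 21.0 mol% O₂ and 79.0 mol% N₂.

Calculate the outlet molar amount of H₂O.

Stoichiometric O₂ = 2 × 296 = 592 mol; O₂ fed = 592 × 1.945 = 1151 mol.
N₂ fed = 1151 × 79/21 = 4332 mol.
Fuel reacted = 0.735 × 296 → ξ = 217.6 mol.
Outlet (n = n₀ + ν ξ):
  CH₄: 296 − 1(217.6) = 78.44
  O₂: 1151 − 2(217.6) = 716.3
  N₂: 4332 (inert)
  CO₂: 0 + 1(217.6) = 217.6
  H₂O: 0 + 2(217.6) = 435.1

435 mol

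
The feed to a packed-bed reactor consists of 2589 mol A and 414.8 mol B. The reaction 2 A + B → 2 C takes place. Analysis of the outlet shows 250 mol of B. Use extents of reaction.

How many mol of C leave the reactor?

For B: n = n₀ − 1ξ → 250 = 414.8 − 1ξ, giving ξ = 164.8 mol.
Outlet amounts (n = n₀ + ν ξ):
  A: 2589 − 2(164.8) = 2259
  B: 414.8 − 1(164.8) = 250
  C: 0 + 2(164.8) = 329.6

330 mol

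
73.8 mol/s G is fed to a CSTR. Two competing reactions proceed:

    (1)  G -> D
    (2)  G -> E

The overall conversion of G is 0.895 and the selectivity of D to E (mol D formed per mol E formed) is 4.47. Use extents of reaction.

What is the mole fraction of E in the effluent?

Conversion of G: G consumed = 0.895 × 73.8 = 66.05 mol/s = 1ξ₁ + 1ξ₂.
Selectivity: 1ξ₁ / (1ξ₂) = 4.47 → ξ₁ = 4.47 ξ₂.
Substitute: (1·4.47 + 1) ξ₂ = 66.05 → ξ₂ = 12.08 mol/s, ξ₁ = 53.98 mol/s.
Outlet amounts (n = n₀ + Σ ν·ξ):
  G: 73.8 − 1(53.98) − 1(12.08) = 7.749
  D: 0 + 1(53.98) = 53.98
  E: 0 + 1(12.08) = 12.08
Total out = 73.8 mol/s; y_E = 12.08 / 73.8 = 0.1636.

0.164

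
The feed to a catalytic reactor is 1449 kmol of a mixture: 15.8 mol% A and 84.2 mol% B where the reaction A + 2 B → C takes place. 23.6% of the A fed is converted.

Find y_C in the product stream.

A reacted = 0.236 × 228.9 = 54.03 kmol; ν_A = −1, so ξ = 54.03/1 = 54.03 kmol.
Outlet amounts (n = n₀ + ν ξ):
  A: 228.9 − 1(54.03) = 174.9
  B: 1220 − 2(54.03) = 1112
  C: 0 + 1(54.03) = 54.03
Total out = 1341 kmol; y_C = 54.03 / 1341 = 0.04029.

0.0403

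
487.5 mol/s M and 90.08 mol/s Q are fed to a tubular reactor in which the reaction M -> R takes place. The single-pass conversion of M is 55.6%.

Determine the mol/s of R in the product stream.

271 mol/s

M reacted = 0.556 × 487.5 = 271.1 mol/s; ν_M = −1, so ξ = 271.1/1 = 271.1 mol/s.
Outlet amounts (n = n₀ + ν ξ):
  M: 487.5 − 1(271.1) = 216.4
  R: 0 + 1(271.1) = 271.1
  Q: 90.08 (inert)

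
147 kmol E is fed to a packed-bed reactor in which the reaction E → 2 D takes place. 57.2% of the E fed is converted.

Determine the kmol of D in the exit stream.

E reacted = 0.572 × 147 = 84.08 kmol; ν_E = −1, so ξ = 84.08/1 = 84.08 kmol.
Outlet amounts (n = n₀ + ν ξ):
  E: 147 − 1(84.08) = 62.92
  D: 0 + 2(84.08) = 168.2

168 kmol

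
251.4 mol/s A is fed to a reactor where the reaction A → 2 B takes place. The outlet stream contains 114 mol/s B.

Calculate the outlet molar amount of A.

For B: n = n₀ + 2ξ → 114 = 0 + 2ξ, giving ξ = 57 mol/s.
Outlet amounts (n = n₀ + ν ξ):
  A: 251.4 − 1(57) = 194.4
  B: 0 + 2(57) = 114

194 mol/s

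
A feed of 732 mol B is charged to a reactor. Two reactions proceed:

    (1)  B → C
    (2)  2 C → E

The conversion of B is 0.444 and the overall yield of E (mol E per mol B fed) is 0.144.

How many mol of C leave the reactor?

Conversion of B: B consumed = 1ξ₁ = 0.444 × 732 → ξ₁ = 325 mol.
Yield of E: 1ξ₂ / 732 = 0.144 → ξ₂ = 105.4 mol.
Outlet amounts (n = n₀ + Σ ν·ξ):
  B: 732 − 1(325) = 407
  C: 0 + 1(325) − 2(105.4) = 114.2
  E: 0 + 1(105.4) = 105.4

114 mol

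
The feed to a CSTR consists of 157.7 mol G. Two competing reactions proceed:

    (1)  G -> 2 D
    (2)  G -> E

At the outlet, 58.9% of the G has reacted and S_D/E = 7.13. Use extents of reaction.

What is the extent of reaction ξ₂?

Conversion of G: G consumed = 0.589 × 157.7 = 92.89 mol = 1ξ₁ + 1ξ₂.
Selectivity: 2ξ₁ / (1ξ₂) = 7.13 → ξ₁ = 3.565 ξ₂.
Substitute: (1·3.565 + 1) ξ₂ = 92.89 → ξ₂ = 20.35 mol, ξ₁ = 72.54 mol.
Outlet amounts (n = n₀ + Σ ν·ξ):
  G: 157.7 − 1(72.54) − 1(20.35) = 64.81
  D: 0 + 2(72.54) = 145.1
  E: 0 + 1(20.35) = 20.35

ξ₂ = 20.3 mol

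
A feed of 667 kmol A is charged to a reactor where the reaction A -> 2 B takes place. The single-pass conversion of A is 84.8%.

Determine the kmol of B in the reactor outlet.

1130 kmol

A reacted = 0.848 × 667 = 565.6 kmol; ν_A = −1, so ξ = 565.6/1 = 565.6 kmol.
Outlet amounts (n = n₀ + ν ξ):
  A: 667 − 1(565.6) = 101.4
  B: 0 + 2(565.6) = 1131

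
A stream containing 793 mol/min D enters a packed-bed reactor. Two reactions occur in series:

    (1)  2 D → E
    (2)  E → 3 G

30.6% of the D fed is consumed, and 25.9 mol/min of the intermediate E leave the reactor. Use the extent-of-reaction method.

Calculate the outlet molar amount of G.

Conversion of D: D consumed = 2ξ₁ = 0.306 × 793 → ξ₁ = 121.3 mol/min.
E balance: n_E = 0 + 1ξ₁ − 1ξ₂ = 25.9 → ξ₂ = (1·121.3 − 25.9)/1 = 95.43 mol/min.
Outlet amounts (n = n₀ + Σ ν·ξ):
  D: 793 − 2(121.3) = 550.3
  E: 0 + 1(121.3) − 1(95.43) = 25.9
  G: 0 + 3(95.43) = 286.3

286 mol/min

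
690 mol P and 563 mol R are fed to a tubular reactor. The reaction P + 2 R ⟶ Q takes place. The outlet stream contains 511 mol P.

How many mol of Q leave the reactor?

179 mol

For P: n = n₀ − 1ξ → 511 = 690 − 1ξ, giving ξ = 179 mol.
Outlet amounts (n = n₀ + ν ξ):
  P: 690 − 1(179) = 511
  R: 563 − 2(179) = 205
  Q: 0 + 1(179) = 179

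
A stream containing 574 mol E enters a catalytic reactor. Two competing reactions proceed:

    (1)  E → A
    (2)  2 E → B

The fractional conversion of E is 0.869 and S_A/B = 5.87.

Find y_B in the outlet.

0.124

Conversion of E: E consumed = 0.869 × 574 = 498.8 mol = 1ξ₁ + 2ξ₂.
Selectivity: 1ξ₁ / (1ξ₂) = 5.87 → ξ₁ = 5.87 ξ₂.
Substitute: (1·5.87 + 2) ξ₂ = 498.8 → ξ₂ = 63.38 mol, ξ₁ = 372 mol.
Outlet amounts (n = n₀ + Σ ν·ξ):
  E: 574 − 1(372) − 2(63.38) = 75.19
  A: 0 + 1(372) = 372
  B: 0 + 1(63.38) = 63.38
Total out = 510.6 mol; y_B = 63.38 / 510.6 = 0.1241.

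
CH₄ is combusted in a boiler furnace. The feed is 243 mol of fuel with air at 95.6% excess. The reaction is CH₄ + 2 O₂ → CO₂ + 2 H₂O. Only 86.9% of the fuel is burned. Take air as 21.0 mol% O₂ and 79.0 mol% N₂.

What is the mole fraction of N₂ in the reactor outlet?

0.75

Stoichiometric O₂ = 2 × 243 = 486 mol; O₂ fed = 486 × 1.956 = 950.6 mol.
N₂ fed = 950.6 × 79/21 = 3576 mol.
Fuel reacted = 0.869 × 243 → ξ = 211.2 mol.
Outlet (n = n₀ + ν ξ):
  CH₄: 243 − 1(211.2) = 31.83
  O₂: 950.6 − 2(211.2) = 528.3
  N₂: 3576 (inert)
  CO₂: 0 + 1(211.2) = 211.2
  H₂O: 0 + 2(211.2) = 422.3
Total out = 4770 mol; y_N₂ = 3576 / 4770 = 0.7498.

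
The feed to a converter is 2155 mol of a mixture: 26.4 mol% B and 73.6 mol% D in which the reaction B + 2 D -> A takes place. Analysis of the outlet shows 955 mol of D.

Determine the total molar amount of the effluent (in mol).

For D: n = n₀ − 2ξ → 955 = 1586 − 2ξ, giving ξ = 315.5 mol.
Outlet amounts (n = n₀ + ν ξ):
  B: 568.9 − 1(315.5) = 253.4
  D: 1586 − 2(315.5) = 955
  A: 0 + 1(315.5) = 315.5
Total out = 253.4 + 955 + 315.5 = 1524 mol.

1520 mol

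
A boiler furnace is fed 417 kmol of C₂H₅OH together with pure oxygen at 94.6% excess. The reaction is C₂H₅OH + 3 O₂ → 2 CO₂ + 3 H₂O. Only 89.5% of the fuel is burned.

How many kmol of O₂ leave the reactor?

1310 kmol

Stoichiometric O₂ = 3 × 417 = 1251 kmol; O₂ fed = 1251 × 1.946 = 2434 kmol.
Fuel reacted = 0.895 × 417 → ξ = 373.2 kmol.
Outlet (n = n₀ + ν ξ):
  C₂H₅OH: 417 − 1(373.2) = 43.78
  O₂: 2434 − 3(373.2) = 1315
  CO₂: 0 + 2(373.2) = 746.4
  H₂O: 0 + 3(373.2) = 1120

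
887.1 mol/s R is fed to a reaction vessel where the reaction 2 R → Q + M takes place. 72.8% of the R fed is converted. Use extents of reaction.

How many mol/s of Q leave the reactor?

323 mol/s

R reacted = 0.728 × 887.1 = 645.8 mol/s; ν_R = −2, so ξ = 645.8/2 = 322.9 mol/s.
Outlet amounts (n = n₀ + ν ξ):
  R: 887.1 − 2(322.9) = 241.3
  Q: 0 + 1(322.9) = 322.9
  M: 0 + 1(322.9) = 322.9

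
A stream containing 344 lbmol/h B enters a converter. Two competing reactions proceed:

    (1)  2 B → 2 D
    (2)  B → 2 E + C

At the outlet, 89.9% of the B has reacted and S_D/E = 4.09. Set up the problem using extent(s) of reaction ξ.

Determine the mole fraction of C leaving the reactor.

0.0819

Conversion of B: B consumed = 0.899 × 344 = 309.3 lbmol/h = 2ξ₁ + 1ξ₂.
Selectivity: 2ξ₁ / (2ξ₂) = 4.09 → ξ₁ = 4.09 ξ₂.
Substitute: (2·4.09 + 1) ξ₂ = 309.3 → ξ₂ = 33.69 lbmol/h, ξ₁ = 137.8 lbmol/h.
Outlet amounts (n = n₀ + Σ ν·ξ):
  B: 344 − 2(137.8) − 1(33.69) = 34.74
  D: 0 + 2(137.8) = 275.6
  E: 0 + 2(33.69) = 67.38
  C: 0 + 1(33.69) = 33.69
Total out = 411.4 lbmol/h; y_C = 33.69 / 411.4 = 0.08189.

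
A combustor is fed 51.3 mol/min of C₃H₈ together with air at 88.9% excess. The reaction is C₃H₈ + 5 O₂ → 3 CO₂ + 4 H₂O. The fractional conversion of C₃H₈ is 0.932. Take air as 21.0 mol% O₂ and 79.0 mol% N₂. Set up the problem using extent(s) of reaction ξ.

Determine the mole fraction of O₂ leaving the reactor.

Stoichiometric O₂ = 5 × 51.3 = 256.5 mol/min; O₂ fed = 256.5 × 1.889 = 484.5 mol/min.
N₂ fed = 484.5 × 79/21 = 1823 mol/min.
Fuel reacted = 0.932 × 51.3 → ξ = 47.81 mol/min.
Outlet (n = n₀ + ν ξ):
  C₃H₈: 51.3 − 1(47.81) = 3.488
  O₂: 484.5 − 5(47.81) = 245.5
  N₂: 1823 (inert)
  CO₂: 0 + 3(47.81) = 143.4
  H₂O: 0 + 4(47.81) = 191.2
Total out = 2406 mol/min; y_O₂ = 245.5 / 2406 = 0.102.

0.102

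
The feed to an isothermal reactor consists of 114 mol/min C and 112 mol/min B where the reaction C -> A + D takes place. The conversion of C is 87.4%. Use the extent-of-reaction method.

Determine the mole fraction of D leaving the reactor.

C reacted = 0.874 × 114 = 99.64 mol/min; ν_C = −1, so ξ = 99.64/1 = 99.64 mol/min.
Outlet amounts (n = n₀ + ν ξ):
  C: 114 − 1(99.64) = 14.36
  A: 0 + 1(99.64) = 99.64
  D: 0 + 1(99.64) = 99.64
  B: 112 (inert)
Total out = 325.6 mol/min; y_D = 99.64 / 325.6 = 0.306.

0.306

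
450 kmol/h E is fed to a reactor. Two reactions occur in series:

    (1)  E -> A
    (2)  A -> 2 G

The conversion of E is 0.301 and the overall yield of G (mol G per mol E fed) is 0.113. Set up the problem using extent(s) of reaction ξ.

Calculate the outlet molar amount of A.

110 kmol/h

Conversion of E: E consumed = 1ξ₁ = 0.301 × 450 → ξ₁ = 135.4 kmol/h.
Yield of G: 2ξ₂ / 450 = 0.113 → ξ₂ = 25.43 kmol/h.
Outlet amounts (n = n₀ + Σ ν·ξ):
  E: 450 − 1(135.4) = 314.6
  A: 0 + 1(135.4) − 1(25.43) = 110
  G: 0 + 2(25.43) = 50.85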